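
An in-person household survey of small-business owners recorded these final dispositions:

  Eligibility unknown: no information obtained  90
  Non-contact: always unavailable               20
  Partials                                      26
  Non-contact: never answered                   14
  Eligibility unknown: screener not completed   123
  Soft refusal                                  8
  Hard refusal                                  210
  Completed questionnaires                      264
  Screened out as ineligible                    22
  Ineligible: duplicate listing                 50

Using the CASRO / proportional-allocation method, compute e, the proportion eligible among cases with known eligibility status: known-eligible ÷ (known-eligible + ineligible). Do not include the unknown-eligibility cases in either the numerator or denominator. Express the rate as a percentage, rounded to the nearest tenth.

Refusal or break-off = 210 + 8 = 218
No answer / not reached = 14 + 20 = 34
Eligibility not determined = 123 + 90 = 213
Out of scope = 22 + 50 = 72
Determined eligible → 264 + 26 + 218 + 34 = 542
e = 542 / (542 + 72) = 542 / 614 = 0.8827

88.3%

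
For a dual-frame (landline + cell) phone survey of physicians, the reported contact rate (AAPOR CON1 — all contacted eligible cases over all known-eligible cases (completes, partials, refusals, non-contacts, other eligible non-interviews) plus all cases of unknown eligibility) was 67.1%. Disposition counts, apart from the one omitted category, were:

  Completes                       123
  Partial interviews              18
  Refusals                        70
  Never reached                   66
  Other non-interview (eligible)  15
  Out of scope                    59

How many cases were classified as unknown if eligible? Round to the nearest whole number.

Numerator = 123 + 18 + 70 + 15 = 226
CON1 = 226 / D = 0.671
D = 226 / 0.671 = 336.8
Other denominator terms total 292
unknown if eligible = 336.8 − 292 ≈ 45

45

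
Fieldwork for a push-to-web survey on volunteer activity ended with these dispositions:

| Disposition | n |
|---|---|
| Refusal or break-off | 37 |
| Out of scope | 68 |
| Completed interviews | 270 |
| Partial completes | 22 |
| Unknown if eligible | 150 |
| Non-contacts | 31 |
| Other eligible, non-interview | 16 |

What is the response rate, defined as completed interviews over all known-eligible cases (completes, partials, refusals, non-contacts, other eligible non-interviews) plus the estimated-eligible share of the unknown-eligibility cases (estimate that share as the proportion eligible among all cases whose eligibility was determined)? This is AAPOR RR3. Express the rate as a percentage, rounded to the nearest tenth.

Numerator → 270
Eligible (known) → 270 + 22 + 37 + 31 + 16 = 376
e = 376 / (376 + 68) = 376 / 444 = 0.8468
Estimated eligible among unknowns → 0.8468 × 150 = 127.02
Base → 376 + 127.02 = 503.02
RR3 = 270 / 503.02 = 0.5368

53.7%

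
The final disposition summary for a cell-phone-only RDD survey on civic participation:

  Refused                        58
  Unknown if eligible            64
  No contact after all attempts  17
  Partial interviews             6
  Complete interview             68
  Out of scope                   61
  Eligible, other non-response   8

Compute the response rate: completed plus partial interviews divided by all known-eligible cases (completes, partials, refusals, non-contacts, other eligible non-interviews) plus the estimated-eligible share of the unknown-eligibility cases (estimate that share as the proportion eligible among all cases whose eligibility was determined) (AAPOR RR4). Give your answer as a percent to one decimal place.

36.4%

Num → 68 + 6 = 74
Known eligible → 68 + 6 + 58 + 17 + 8 = 157
e = 157 / (157 + 61) = 157 / 218 = 0.7202
Eligible share of unknowns → 0.7202 × 64 = 46.09
Denominator → 157 + 46.09 = 203.09
RR4 = 74 / 203.09 = 0.3644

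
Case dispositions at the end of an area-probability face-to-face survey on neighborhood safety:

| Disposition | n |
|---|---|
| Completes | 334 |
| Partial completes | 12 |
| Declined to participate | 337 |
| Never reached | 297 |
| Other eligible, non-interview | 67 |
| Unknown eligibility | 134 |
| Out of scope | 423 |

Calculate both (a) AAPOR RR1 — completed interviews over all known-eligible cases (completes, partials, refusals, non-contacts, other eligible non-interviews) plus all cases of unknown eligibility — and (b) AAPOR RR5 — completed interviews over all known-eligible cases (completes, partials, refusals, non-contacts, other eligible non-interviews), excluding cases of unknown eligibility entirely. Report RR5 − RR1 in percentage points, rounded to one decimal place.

Numerator → 334
Base → 334 + 12 + 337 + 297 + 67 + 134 = 1181
RR1 = 334 / 1181 = 0.2828
Base → 334 + 12 + 337 + 297 + 67 = 1047
RR5 = 334 / 1047 = 0.3190
Difference = 31.90 − 28.28 = 3.62 percentage points

3.6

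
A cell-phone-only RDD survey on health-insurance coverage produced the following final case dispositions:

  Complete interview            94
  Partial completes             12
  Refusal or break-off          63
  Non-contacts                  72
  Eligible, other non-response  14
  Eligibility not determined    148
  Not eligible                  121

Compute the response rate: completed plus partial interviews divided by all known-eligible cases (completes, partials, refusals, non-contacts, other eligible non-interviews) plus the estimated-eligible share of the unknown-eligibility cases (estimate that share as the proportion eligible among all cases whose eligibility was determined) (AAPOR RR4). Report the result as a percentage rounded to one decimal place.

29.8%

Num = 94 + 12 = 106
Determined eligible = 94 + 12 + 63 + 72 + 14 = 255
e = 255 / (255 + 121) = 255 / 376 = 0.6782
Eligible share of unknowns = 0.6782 × 148 = 100.37
Denom = 255 + 100.37 = 355.37
RR4 = 106 / 355.37 = 0.2983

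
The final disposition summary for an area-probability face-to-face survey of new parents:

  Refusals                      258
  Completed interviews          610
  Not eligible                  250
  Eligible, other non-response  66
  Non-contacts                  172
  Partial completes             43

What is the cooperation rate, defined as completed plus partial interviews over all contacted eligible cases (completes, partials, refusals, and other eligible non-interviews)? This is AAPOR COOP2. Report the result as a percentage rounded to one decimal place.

66.8%

Num: 610 + 43 = 653
Base: 610 + 43 + 258 + 66 = 977
COOP2 = 653 / 977 = 0.6684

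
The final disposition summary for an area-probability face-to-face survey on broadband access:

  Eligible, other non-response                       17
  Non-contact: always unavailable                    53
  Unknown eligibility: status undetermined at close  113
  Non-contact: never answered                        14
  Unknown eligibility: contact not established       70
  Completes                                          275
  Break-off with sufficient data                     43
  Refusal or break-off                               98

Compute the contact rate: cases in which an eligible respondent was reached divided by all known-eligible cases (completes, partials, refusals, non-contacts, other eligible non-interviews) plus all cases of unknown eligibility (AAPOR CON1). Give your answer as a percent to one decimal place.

No contact after all attempts = 14 + 53 = 67
Undetermined eligibility = 70 + 113 = 183
Numerator: 275 + 43 + 98 + 17 = 433
Denominator: 275 + 43 + 98 + 67 + 17 + 183 = 683
CON1 = 433 / 683 = 0.6340

63.4%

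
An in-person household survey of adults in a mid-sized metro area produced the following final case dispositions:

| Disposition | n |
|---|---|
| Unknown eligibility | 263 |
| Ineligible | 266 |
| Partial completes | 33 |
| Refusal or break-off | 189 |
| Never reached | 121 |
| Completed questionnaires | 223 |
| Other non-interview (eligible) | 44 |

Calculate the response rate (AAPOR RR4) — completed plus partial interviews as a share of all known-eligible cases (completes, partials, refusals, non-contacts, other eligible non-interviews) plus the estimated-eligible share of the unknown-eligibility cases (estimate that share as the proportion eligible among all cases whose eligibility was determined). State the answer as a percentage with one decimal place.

Numerator → 223 + 33 = 256
Known eligible → 223 + 33 + 189 + 121 + 44 = 610
e = 610 / (610 + 266) = 610 / 876 = 0.6963
Estimated eligible among unknowns → 0.6963 × 263 = 183.13
Denominator → 610 + 183.13 = 793.13
RR4 = 256 / 793.13 = 0.3228

32.3%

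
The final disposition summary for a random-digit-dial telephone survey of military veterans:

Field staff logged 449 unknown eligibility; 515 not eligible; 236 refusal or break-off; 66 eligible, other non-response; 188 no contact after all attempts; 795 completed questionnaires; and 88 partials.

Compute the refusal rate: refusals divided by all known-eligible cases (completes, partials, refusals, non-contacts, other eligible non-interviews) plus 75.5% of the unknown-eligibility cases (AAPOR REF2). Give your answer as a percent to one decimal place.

13.8%

Numerator = 236
Eligible (known) = 795 + 88 + 236 + 188 + 66 = 1373
Estimated eligible among unknowns = 0.7550 × 449 = 339.00
Denominator = 1373 + 339.00 = 1712.00
REF2 = 236 / 1712.00 = 0.1379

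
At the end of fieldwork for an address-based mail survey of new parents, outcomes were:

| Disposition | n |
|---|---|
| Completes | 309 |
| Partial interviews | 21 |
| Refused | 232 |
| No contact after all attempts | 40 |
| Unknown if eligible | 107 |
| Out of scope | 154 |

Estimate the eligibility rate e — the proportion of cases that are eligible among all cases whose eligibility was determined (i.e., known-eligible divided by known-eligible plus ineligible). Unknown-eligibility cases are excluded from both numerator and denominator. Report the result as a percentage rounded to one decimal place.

79.6%

Known eligible = 309 + 21 + 232 + 40 = 602
e = 602 / (602 + 154) = 602 / 756 = 0.7963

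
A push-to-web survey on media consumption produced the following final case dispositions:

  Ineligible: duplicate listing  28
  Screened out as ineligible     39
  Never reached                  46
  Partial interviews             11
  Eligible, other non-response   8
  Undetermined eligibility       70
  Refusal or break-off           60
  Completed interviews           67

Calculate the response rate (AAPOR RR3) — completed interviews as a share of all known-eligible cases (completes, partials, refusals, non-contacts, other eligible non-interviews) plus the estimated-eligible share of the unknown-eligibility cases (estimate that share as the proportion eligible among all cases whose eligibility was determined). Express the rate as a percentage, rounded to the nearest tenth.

27.5%

Screened out, ineligible = 39 + 28 = 67
Num = 67
Eligible (known) = 67 + 11 + 60 + 46 + 8 = 192
e = 192 / (192 + 67) = 192 / 259 = 0.7413
e × U = 0.7413 × 70 = 51.89
Denominator = 192 + 51.89 = 243.89
RR3 = 67 / 243.89 = 0.2747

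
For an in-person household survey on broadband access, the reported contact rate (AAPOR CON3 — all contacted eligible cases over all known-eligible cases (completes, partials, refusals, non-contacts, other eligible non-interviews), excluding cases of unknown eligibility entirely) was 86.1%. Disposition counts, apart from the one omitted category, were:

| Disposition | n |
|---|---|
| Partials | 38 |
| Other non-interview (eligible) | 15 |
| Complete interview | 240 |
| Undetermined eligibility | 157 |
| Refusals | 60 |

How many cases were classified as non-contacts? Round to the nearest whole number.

57

Numerator = 240 + 38 + 60 + 15 = 353
CON3 = 353 / D = 0.861
D = 353 / 0.861 = 410.0
Rest of base = 353
non-contacts = 410.0 − 353 ≈ 57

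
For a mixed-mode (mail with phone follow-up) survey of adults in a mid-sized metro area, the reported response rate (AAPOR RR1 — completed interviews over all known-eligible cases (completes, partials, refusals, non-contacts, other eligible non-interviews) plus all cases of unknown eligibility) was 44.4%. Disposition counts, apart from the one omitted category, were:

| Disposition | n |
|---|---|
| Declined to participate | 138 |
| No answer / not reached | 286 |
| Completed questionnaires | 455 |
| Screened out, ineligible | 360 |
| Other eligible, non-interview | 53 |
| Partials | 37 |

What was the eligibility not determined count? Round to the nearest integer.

56

RR1 = 455 / D = 0.444
D = 455 / 0.444 = 1024.8
Other denominator terms total 969
eligibility not determined = 1024.8 − 969 ≈ 56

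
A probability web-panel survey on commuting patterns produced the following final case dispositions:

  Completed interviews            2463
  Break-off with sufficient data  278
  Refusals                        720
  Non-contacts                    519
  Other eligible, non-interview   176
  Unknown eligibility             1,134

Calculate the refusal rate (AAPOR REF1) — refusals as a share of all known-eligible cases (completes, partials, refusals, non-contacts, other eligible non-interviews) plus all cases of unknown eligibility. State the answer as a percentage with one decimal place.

13.6%

Num: 720
Denominator: 2463 + 278 + 720 + 519 + 176 + 1134 = 5290
REF1 = 720 / 5290 = 0.1361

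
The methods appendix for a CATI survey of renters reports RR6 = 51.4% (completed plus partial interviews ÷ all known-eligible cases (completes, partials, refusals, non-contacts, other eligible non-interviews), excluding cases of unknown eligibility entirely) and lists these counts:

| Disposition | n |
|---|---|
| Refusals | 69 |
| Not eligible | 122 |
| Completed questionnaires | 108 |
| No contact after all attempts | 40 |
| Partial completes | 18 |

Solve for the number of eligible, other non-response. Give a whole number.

Num: 108 + 18 = 126
RR6 = 126 / D = 0.514
D = 126 / 0.514 = 245.1
Other denominator terms total 235
eligible, other non-response = 245.1 − 235 ≈ 10

10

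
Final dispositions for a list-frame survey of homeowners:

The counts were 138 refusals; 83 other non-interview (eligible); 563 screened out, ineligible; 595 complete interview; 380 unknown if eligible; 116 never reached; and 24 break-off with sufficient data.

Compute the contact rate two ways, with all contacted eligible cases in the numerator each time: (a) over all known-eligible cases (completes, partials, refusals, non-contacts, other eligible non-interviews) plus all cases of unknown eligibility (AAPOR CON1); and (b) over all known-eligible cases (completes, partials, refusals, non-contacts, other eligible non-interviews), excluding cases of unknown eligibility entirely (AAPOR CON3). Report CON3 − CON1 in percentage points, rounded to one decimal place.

25.0

Num → 595 + 24 + 138 + 83 = 840
Denominator → 595 + 24 + 138 + 116 + 83 + 380 = 1336
CON1 = 840 / 1336 = 0.6287
Denominator → 595 + 24 + 138 + 116 + 83 = 956
CON3 = 840 / 956 = 0.8787
Difference = 87.87 − 62.87 = 25.00 percentage points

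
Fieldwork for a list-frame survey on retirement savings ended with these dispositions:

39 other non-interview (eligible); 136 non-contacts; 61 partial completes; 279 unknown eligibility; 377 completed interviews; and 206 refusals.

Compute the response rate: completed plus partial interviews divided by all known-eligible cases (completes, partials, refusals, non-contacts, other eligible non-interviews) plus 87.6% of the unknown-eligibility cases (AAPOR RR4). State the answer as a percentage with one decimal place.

41.2%

Num = 377 + 61 = 438
Eligible (known) = 377 + 61 + 206 + 136 + 39 = 819
e × U = 0.8760 × 279 = 244.40
Base = 819 + 244.40 = 1063.40
RR4 = 438 / 1063.40 = 0.4119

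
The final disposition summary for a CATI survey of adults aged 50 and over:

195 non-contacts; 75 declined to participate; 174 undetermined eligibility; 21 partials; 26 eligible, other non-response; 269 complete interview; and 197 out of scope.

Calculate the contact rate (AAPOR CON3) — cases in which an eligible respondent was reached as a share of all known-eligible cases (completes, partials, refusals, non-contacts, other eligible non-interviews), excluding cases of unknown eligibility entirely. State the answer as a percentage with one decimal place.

Num: 269 + 21 + 75 + 26 = 391
Denom: 269 + 21 + 75 + 195 + 26 = 586
CON3 = 391 / 586 = 0.6672

66.7%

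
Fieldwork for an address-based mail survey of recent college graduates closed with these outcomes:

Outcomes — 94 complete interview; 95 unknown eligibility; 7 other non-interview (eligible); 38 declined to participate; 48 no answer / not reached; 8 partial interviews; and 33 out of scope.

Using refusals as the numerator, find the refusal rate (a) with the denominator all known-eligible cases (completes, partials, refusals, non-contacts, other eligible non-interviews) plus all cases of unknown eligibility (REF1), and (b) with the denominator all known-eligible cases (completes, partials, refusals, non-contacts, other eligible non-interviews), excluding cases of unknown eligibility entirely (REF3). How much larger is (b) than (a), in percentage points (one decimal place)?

6.4

Num = 38
Base = 94 + 8 + 38 + 48 + 7 + 95 = 290
REF1 = 38 / 290 = 0.1310
Base = 94 + 8 + 38 + 48 + 7 = 195
REF3 = 38 / 195 = 0.1949
Difference = 19.49 − 13.10 = 6.39 percentage points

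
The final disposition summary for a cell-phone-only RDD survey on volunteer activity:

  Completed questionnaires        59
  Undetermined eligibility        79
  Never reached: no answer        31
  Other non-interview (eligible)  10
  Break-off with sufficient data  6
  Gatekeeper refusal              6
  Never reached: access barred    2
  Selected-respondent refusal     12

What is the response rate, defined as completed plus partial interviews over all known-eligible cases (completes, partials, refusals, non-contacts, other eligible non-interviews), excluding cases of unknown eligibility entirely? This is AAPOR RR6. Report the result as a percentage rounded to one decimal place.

51.6%

Declined to participate = 6 + 12 = 18
No contact after all attempts = 31 + 2 = 33
Numerator = 59 + 6 = 65
Denominator = 59 + 6 + 18 + 33 + 10 = 126
RR6 = 65 / 126 = 0.5159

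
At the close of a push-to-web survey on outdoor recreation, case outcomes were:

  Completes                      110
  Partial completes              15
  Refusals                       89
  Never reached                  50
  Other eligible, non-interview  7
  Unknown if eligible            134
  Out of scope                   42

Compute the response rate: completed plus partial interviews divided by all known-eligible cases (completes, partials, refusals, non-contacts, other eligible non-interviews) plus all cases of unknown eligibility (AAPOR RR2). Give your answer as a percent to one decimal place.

Num = 110 + 15 = 125
Denominator = 110 + 15 + 89 + 50 + 7 + 134 = 405
RR2 = 125 / 405 = 0.3086

30.9%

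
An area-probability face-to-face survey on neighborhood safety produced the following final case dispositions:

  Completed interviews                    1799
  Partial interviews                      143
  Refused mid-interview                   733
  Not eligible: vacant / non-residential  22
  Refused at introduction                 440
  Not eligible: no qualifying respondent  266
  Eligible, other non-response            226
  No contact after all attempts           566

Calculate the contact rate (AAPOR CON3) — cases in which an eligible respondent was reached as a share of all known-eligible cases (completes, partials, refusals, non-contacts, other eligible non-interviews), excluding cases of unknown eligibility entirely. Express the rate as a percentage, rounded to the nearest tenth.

Refusals = 440 + 733 = 1173
Ineligible = 266 + 22 = 288
Top: 1799 + 143 + 1173 + 226 = 3341
Denominator: 1799 + 143 + 1173 + 566 + 226 = 3907
CON3 = 3341 / 3907 = 0.8551

85.5%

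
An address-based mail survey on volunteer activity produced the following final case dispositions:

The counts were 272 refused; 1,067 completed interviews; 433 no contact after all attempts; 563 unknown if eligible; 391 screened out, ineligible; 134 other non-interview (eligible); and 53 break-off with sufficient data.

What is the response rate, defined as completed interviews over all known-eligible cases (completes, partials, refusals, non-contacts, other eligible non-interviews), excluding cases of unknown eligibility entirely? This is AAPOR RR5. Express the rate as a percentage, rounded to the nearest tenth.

54.5%

Num = 1067
Denom = 1067 + 53 + 272 + 433 + 134 = 1959
RR5 = 1067 / 1959 = 0.5447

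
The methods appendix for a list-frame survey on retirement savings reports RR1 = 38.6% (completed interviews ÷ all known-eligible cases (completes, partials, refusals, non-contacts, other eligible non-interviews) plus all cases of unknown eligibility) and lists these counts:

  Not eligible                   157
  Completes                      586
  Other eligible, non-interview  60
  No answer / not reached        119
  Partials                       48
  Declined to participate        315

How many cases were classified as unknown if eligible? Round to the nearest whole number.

RR1 = 586 / D = 0.386
D = 586 / 0.386 = 1518.1
Rest of base = 1128
unknown if eligible = 1518.1 − 1128 ≈ 390

390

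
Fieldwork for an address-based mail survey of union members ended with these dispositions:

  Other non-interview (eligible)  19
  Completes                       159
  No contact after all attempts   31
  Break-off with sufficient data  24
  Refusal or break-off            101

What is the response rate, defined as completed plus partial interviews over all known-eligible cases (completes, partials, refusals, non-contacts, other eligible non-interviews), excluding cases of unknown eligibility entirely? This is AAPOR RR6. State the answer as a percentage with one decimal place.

Top = 159 + 24 = 183
Denom = 159 + 24 + 101 + 31 + 19 = 334
RR6 = 183 / 334 = 0.5479

54.8%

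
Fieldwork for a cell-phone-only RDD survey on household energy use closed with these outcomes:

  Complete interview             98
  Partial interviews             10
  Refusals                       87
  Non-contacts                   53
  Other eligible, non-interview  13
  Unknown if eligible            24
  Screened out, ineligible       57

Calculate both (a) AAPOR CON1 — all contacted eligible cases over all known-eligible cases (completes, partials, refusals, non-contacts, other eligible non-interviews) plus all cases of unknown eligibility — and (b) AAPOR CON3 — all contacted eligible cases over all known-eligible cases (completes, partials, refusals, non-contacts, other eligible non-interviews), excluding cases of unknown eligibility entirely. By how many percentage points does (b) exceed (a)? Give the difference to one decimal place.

6.7

Num: 98 + 10 + 87 + 13 = 208
Denom: 98 + 10 + 87 + 53 + 13 + 24 = 285
CON1 = 208 / 285 = 0.7298
Denom: 98 + 10 + 87 + 53 + 13 = 261
CON3 = 208 / 261 = 0.7969
Difference = 79.69 − 72.98 = 6.71 percentage points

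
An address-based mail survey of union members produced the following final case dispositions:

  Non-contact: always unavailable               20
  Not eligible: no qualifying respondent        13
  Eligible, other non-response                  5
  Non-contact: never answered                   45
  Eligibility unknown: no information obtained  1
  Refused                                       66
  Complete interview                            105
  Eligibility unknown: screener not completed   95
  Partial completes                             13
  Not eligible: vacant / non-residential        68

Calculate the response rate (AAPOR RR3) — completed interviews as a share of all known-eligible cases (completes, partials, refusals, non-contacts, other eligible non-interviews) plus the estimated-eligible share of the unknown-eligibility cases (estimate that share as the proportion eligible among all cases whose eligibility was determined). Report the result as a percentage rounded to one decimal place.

Never reached = 45 + 20 = 65
Undetermined eligibility = 95 + 1 = 96
Out of scope = 13 + 68 = 81
Num = 105
Determined eligible = 105 + 13 + 66 + 65 + 5 = 254
e = 254 / (254 + 81) = 254 / 335 = 0.7582
Eligible share of unknowns = 0.7582 × 96 = 72.79
Denom = 254 + 72.79 = 326.79
RR3 = 105 / 326.79 = 0.3213

32.1%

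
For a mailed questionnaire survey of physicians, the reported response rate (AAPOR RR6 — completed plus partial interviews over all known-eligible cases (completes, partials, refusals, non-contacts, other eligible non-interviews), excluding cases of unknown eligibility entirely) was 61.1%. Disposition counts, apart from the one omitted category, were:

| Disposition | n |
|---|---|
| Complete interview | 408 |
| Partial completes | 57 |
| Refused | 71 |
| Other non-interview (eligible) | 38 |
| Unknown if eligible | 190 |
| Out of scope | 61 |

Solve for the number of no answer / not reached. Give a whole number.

Top = 408 + 57 = 465
RR6 = 465 / D = 0.611
D = 465 / 0.611 = 761.0
Remaining denominator categories sum to 574
no answer / not reached = 761.0 − 574 ≈ 187

187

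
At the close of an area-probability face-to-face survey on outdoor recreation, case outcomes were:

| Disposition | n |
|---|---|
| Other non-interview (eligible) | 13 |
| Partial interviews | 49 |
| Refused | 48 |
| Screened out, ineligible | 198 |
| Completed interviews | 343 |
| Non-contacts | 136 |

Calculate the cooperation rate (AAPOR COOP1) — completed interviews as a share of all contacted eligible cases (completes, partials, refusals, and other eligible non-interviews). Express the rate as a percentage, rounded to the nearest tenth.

75.7%

Numerator = 343
Base = 343 + 49 + 48 + 13 = 453
COOP1 = 343 / 453 = 0.7572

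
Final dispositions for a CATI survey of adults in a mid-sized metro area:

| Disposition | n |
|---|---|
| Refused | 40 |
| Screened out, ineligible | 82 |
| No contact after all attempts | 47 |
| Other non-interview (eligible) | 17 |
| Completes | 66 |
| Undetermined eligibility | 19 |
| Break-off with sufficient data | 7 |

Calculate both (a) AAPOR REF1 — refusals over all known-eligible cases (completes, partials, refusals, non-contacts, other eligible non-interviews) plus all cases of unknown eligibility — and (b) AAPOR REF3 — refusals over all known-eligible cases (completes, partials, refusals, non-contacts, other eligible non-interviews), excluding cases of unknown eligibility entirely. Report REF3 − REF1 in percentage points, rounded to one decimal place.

2.2

Top = 40
Denominator = 66 + 7 + 40 + 47 + 17 + 19 = 196
REF1 = 40 / 196 = 0.2041
Denominator = 66 + 7 + 40 + 47 + 17 = 177
REF3 = 40 / 177 = 0.2260
Difference = 22.60 − 20.41 = 2.19 percentage points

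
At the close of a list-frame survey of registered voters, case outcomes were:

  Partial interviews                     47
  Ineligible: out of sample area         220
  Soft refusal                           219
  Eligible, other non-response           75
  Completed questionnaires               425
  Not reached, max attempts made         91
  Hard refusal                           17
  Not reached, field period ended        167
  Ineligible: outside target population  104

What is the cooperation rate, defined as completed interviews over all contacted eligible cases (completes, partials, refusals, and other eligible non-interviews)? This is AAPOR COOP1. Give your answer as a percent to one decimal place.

54.3%

Refusal or break-off = 17 + 219 = 236
No contact after all attempts = 167 + 91 = 258
Out of scope = 104 + 220 = 324
Top: 425
Denom: 425 + 47 + 236 + 75 = 783
COOP1 = 425 / 783 = 0.5428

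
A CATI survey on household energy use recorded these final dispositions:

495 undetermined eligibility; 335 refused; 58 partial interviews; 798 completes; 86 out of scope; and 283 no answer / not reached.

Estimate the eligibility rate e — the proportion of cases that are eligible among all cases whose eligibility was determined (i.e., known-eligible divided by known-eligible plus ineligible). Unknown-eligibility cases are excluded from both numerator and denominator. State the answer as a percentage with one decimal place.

94.5%

Known eligible = 798 + 58 + 335 + 283 = 1474
e = 1474 / (1474 + 86) = 1474 / 1560 = 0.9449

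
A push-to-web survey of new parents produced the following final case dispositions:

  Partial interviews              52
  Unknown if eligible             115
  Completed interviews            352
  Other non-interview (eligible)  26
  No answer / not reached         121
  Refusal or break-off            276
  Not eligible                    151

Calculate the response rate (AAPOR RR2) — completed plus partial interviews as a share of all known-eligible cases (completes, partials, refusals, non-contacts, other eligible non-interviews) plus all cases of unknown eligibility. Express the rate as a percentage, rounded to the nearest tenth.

42.9%

Num: 352 + 52 = 404
Denom: 352 + 52 + 276 + 121 + 26 + 115 = 942
RR2 = 404 / 942 = 0.4289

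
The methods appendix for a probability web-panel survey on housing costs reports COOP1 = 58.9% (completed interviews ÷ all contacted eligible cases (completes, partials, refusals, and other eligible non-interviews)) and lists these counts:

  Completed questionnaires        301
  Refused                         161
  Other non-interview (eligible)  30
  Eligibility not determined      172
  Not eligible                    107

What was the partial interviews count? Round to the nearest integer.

COOP1 = 301 / D = 0.589
D = 301 / 0.589 = 511.0
Rest of base = 492
partial interviews = 511.0 − 492 ≈ 19

19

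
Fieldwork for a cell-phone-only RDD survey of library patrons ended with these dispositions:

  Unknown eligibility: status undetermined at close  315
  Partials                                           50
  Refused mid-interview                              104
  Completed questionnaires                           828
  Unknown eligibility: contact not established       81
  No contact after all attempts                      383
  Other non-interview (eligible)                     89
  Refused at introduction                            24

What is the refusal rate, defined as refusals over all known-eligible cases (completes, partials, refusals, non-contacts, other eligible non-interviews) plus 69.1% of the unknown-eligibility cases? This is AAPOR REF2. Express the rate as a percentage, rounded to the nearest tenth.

Refused = 24 + 104 = 128
Undetermined eligibility = 81 + 315 = 396
Num: 128
Eligible (known): 828 + 50 + 128 + 383 + 89 = 1478
Estimated eligible among unknowns: 0.6910 × 396 = 273.64
Denominator: 1478 + 273.64 = 1751.64
REF2 = 128 / 1751.64 = 0.0731

7.3%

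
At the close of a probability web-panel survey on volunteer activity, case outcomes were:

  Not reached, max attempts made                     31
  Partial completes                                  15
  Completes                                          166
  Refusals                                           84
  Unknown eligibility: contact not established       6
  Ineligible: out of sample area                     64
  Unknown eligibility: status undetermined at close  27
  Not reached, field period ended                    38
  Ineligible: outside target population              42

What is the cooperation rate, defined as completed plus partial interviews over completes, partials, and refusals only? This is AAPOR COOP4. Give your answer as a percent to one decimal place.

Never reached = 38 + 31 = 69
Eligibility not determined = 6 + 27 = 33
Ineligible = 42 + 64 = 106
Num → 166 + 15 = 181
Denom → 166 + 15 + 84 = 265
COOP4 = 181 / 265 = 0.6830

68.3%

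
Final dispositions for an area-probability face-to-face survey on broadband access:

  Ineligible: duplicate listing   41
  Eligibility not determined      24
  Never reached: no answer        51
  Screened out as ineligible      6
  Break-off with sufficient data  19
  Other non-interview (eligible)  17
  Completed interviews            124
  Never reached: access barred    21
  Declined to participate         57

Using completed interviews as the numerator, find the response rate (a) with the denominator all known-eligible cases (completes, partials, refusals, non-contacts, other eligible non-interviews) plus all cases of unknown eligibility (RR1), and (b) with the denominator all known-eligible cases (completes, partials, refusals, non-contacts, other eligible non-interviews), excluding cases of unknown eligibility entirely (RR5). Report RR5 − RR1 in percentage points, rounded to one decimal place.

Never reached = 51 + 21 = 72
Ineligible = 6 + 41 = 47
Numerator → 124
Denom → 124 + 19 + 57 + 72 + 17 + 24 = 313
RR1 = 124 / 313 = 0.3962
Denom → 124 + 19 + 57 + 72 + 17 = 289
RR5 = 124 / 289 = 0.4291
Difference = 42.91 − 39.62 = 3.29 percentage points

3.3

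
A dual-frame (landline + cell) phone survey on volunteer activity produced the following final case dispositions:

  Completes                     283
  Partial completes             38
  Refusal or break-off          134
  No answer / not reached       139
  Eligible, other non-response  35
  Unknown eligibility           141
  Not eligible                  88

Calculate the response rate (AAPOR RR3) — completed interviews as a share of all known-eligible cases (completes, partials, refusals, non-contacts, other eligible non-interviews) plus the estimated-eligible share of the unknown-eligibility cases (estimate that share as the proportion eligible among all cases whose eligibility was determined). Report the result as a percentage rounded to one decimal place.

37.6%

Top = 283
Determined eligible = 283 + 38 + 134 + 139 + 35 = 629
e = 629 / (629 + 88) = 629 / 717 = 0.8773
Eligible share of unknowns = 0.8773 × 141 = 123.70
Denominator = 629 + 123.70 = 752.70
RR3 = 283 / 752.70 = 0.3760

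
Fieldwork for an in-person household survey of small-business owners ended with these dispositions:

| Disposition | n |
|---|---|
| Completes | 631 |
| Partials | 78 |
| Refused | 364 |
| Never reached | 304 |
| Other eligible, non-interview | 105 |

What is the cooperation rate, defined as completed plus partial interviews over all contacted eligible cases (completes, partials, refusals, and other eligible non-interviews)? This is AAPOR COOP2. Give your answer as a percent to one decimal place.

Numerator = 631 + 78 = 709
Base = 631 + 78 + 364 + 105 = 1178
COOP2 = 709 / 1178 = 0.6019

60.2%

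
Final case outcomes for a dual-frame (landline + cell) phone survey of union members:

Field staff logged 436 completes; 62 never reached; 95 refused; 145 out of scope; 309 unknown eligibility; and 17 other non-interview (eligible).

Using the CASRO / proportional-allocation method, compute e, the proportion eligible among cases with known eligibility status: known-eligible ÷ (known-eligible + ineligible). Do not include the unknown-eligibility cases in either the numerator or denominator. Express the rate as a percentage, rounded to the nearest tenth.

Determined eligible → 436 + 95 + 62 + 17 = 610
e = 610 / (610 + 145) = 610 / 755 = 0.8079

80.8%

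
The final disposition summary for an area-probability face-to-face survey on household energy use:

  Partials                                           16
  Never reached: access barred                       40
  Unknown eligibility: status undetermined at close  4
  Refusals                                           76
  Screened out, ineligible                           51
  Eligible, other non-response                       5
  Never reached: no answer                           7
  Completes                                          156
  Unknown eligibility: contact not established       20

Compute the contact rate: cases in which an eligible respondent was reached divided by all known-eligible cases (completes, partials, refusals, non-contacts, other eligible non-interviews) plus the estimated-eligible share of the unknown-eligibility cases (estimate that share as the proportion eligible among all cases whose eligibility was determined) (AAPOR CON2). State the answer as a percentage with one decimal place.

78.9%

No answer / not reached = 7 + 40 = 47
Unknown if eligible = 20 + 4 = 24
Top → 156 + 16 + 76 + 5 = 253
Known eligible → 156 + 16 + 76 + 47 + 5 = 300
e = 300 / (300 + 51) = 300 / 351 = 0.8547
Eligible share of unknowns → 0.8547 × 24 = 20.51
Denominator → 300 + 20.51 = 320.51
CON2 = 253 / 320.51 = 0.7894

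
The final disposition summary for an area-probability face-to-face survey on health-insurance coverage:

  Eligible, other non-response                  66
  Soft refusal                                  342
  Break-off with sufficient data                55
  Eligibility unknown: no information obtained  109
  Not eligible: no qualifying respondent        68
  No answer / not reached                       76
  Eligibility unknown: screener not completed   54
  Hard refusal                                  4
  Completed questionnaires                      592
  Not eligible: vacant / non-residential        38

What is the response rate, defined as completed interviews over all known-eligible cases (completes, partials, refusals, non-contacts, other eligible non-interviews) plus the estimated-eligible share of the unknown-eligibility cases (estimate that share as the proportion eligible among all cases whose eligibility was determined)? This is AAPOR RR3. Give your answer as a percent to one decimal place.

46.1%

Refusals = 4 + 342 = 346
Undetermined eligibility = 54 + 109 = 163
Out of scope = 68 + 38 = 106
Num: 592
Eligible (known): 592 + 55 + 346 + 76 + 66 = 1135
e = 1135 / (1135 + 106) = 1135 / 1241 = 0.9146
Estimated eligible among unknowns: 0.9146 × 163 = 149.08
Denom: 1135 + 149.08 = 1284.08
RR3 = 592 / 1284.08 = 0.4610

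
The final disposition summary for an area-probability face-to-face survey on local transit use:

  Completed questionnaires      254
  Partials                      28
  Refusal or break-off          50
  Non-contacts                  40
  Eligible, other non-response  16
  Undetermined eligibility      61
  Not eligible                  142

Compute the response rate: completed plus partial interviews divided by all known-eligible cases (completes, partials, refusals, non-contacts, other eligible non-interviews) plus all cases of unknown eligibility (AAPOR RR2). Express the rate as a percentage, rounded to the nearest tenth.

62.8%

Numerator = 254 + 28 = 282
Denom = 254 + 28 + 50 + 40 + 16 + 61 = 449
RR2 = 282 / 449 = 0.6281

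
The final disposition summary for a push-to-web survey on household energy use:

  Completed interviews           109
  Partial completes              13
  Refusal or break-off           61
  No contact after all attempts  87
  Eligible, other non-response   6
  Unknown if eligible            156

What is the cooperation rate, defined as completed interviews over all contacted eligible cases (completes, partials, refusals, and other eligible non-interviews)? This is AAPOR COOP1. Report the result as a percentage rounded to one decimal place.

57.7%

Num: 109
Denom: 109 + 13 + 61 + 6 = 189
COOP1 = 109 / 189 = 0.5767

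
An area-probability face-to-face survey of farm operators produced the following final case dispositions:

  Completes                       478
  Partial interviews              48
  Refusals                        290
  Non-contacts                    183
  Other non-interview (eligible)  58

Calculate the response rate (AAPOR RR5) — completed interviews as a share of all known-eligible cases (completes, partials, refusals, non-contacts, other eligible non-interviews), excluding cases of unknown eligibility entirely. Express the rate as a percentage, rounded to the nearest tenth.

45.2%

Top: 478
Base: 478 + 48 + 290 + 183 + 58 = 1057
RR5 = 478 / 1057 = 0.4522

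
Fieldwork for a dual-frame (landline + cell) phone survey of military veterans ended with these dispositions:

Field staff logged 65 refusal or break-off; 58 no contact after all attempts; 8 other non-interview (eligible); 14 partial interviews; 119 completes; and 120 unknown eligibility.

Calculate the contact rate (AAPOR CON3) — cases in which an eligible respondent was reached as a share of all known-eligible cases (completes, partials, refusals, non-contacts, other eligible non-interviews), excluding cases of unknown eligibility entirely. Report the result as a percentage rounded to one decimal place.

78.0%

Num → 119 + 14 + 65 + 8 = 206
Denom → 119 + 14 + 65 + 58 + 8 = 264
CON3 = 206 / 264 = 0.7803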